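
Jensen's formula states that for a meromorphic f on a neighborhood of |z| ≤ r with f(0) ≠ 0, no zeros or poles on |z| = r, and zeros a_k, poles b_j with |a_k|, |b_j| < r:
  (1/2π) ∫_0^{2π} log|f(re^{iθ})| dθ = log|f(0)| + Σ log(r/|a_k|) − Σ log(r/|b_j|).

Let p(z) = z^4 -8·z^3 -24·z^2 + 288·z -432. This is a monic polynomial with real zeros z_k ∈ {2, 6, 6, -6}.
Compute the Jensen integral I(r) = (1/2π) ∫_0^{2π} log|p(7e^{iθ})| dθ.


Zeros: -6, 2, 6, 6; r = 7.
Inside |z| < r: -6, 2, 6, 6. Outside (|z| ≥ r): ∅.
p(0) = -432, so log|p(0)| = log(432) = 6.0684.
Apply Jensen: I(r) = log|p(0)| + Σ_k log(r/|z_k|), summed over zeros inside |z| < r.
  log(r/|z_k|) for z_k = 2: log(7/2) = 1.2528
  log(r/|z_k|) for z_k = 6: log(7/6) = 0.1542
  log(r/|z_k|) for z_k = 6: log(7/6) = 0.1542
  log(r/|z_k|) for z_k = -6: log(7/6) = 0.1542
Sum over inside zeros: 1.7152.
I(r) = log|p(0)| + (inside sum) = 6.0684 + 1.7152 = 7.7836.
Closed form (all zeros inside, monic): I(r) = n·log(r) = 4·log(7) = 7.7836. ✓

I(r) ≈ 7.7836.


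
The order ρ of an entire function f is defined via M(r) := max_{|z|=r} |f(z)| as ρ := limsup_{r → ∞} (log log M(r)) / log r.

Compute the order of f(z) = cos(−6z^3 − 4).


Write cos(w) = (e^{iw} ± e^{−iw})/(2 or 2i), so |cos(w)| ≤ e^{|w|}. With w = −6z^3 − 4, |w| ≤ 6r^3 + 4 on |z|=r, giving M(r) ≤ e^{6r^3 + 4} and ρ ≤ 3. For the lower bound, choose z on |z|=r with -6z^3 purely imaginary of modulus 6r^3; then |cos(−6z^3 − 4)| grows like e^{6r^3}/2, so ρ ≥ 3. Hence ρ = 3.
Therefore ρ = 3.

Order ρ = 3.


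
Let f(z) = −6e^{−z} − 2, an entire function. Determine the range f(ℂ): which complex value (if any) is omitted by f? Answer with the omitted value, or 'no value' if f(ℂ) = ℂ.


Little Picard bounds the complement of f(ℂ) to at most one point.
e^{−z} is never zero on ℂ, so -6·e^{−z} takes every value in ℂ ∖ {0}. Adding -2 shifts the range to ℂ ∖ {-2}. Thus f omits exactly the value -2.

Omitted value: -2.


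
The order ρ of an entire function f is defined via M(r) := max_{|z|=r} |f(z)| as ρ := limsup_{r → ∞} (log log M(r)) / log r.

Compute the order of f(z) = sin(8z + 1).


sin(w) is a linear combination of e^{iw} and e^{−iw} (or e^w, e^{−w} in the hyperbolic case), so |sin(w)| ≤ e^{|w|}. With w = 8z + 1, |w| ≤ 8|z| + 1 = 8r + 1 on |z| = r, giving M(r) ≤ e^{8r + 1}, so ρ ≤ 1. On a suitable ray (z = it for sin/cos; z = t for sinh/cosh, t real → ∞), |sin(8z + 1)| grows like e^{8|t|}/2, so ρ ≥ 1. Hence ρ = 1.
Therefore ρ = 1.

Order ρ = 1.


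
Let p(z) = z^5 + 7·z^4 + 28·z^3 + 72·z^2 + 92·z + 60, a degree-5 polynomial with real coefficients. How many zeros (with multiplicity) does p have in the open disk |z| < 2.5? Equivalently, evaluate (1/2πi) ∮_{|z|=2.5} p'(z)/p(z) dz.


The zeros of p are: -3, (-1 + 1i), (-1 - 1i), (-1 + 3i), (-1 - 3i).
Their magnitudes are: 3, 1.414, 1.414, 3.162, 3.162.
Zeros with |z| < R = 2.5: (-1 + 1i), (-1 - 1i).
Count = 2.
By the argument principle, (1/2πi) ∮_{|z|=R} p'(z)/p(z) dz equals exactly this count.

Number of zeros inside |z| < 2.5: 2.


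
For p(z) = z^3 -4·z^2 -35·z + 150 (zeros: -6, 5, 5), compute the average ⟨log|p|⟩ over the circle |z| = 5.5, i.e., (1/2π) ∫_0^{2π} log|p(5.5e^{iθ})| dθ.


Zeros: -6, 5, 5; r = 5.5.
Inside |z| < r: 5, 5. Outside (|z| ≥ r): -6.
p(0) = 150, so log|p(0)| = log(150) = 5.0106.
Apply Jensen: I(r) = log|p(0)| + Σ_k log(r/|z_k|), summed over zeros inside |z| < r.
  log(r/|z_k|) for z_k = 5: log(5.5/5) = 0.0953
  log(r/|z_k|) for z_k = 5: log(5.5/5) = 0.0953
  Outside zeros (-6) contribute nothing to the Jensen sum.
Sum over inside zeros: 0.1906.
I(r) = log|p(0)| + (inside sum) = 5.0106 + 0.1906 = 5.2013.
Note: since some zeros are outside |z| ≤ r, the simplified n·log(r) form does NOT apply — only the inside zeros contribute.

I(r) ≈ 5.2013.


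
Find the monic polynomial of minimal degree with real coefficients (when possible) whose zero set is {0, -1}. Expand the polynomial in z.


The polynomial is p(z) = ∏_{α ∈ S} (z − α), where S = {0, -1}.
Expanding the product yields: p(z) = z^2 + z.
The resulting polynomial has degree 2 and real coefficients as required.

p(z) = z^2 + z.


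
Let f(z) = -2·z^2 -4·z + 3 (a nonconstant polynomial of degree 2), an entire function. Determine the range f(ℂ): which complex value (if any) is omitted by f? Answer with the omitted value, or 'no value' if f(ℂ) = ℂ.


Little Picard bounds the complement of f(ℂ) to at most one point.
For every w ∈ ℂ, the equation p(z) − w = 0 is a nonconstant polynomial in z and hence has at least one root by the fundamental theorem of algebra. So p is surjective onto ℂ, omitting no value.

Omitted value: no value.


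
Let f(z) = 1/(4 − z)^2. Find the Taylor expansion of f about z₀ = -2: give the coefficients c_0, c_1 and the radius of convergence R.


Let w = z − z₀, so z = z₀ + w.
Then 4 − z = 4 − (z₀ + w) = (4 − z₀) − w = 6 − w.
f(z) = 1/(6 − w)^2 = (1/(6)^2) · (1 − w/(6))^{−2}.
By the binomial series (1−u)^{−2} = Σ_{n≥0} C(n+1, 1) u^n for |u|<1, with u = w/(6):
  c_n = C(n+1, 1) / (6)^(n+2).
  c_0 = 1/(6)^2 = 1/36.
  c_1 = 2/(6)^3 = 1/108.
The series is valid for |w/d| < 1, i.e. |z − z₀| < |d|.
Radius of convergence: R = |4 − z₀| = |6| = 6 (distance from z₀ to the singularity z = 4).

c_0 = 1/36, c_1 = 1/108; R = 6.


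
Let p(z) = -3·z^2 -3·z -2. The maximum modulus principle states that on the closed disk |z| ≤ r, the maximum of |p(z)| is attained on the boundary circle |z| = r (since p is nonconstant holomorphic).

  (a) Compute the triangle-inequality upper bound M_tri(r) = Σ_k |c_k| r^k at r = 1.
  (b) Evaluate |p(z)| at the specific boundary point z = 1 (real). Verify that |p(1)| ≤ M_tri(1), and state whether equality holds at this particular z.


Coefficients: c_0 = -2, c_1 = -3, c_2 = -3. Radius r = 1.
Part (a). Triangle bound: M_tri(r) = Σ_k |c_k| r^k
  = |-2|·1^0 + |-3|·1^1 + |-3|·1^2
  = 2 + 3 + 3 = 8.
This bounds M(r) := max_{|z|=r} |p(z)| from above; equality holds iff all terms c_k z^k can be made to align in phase at a single z on |z|=r.
Part (b). At z = 1 (real, on the circle |z| = r):
  p(1) = (-2)·1^0 + (-3)·1^1 + (-3)·1^2 = -8.
  |p(1)| = 8.
Since all nonzero coefficients share the same sign, |p(1)| = 8 = M_tri(1); the triangle bound is attained at z = 1, so in fact M(r) = 8.

M_tri(1) = 8; |p(1)| = 8; equality at z=1: yes.


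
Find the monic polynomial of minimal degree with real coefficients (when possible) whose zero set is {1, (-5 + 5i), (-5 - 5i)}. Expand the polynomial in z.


The polynomial is p(z) = ∏_{α ∈ S} (z − α), where S = {1, (-5 + 5i), (-5 - 5i)}.
Expanding the product yields: p(z) = z^3 + 9·z^2 + 40·z -50.
Note conjugate pairs combine to real quadratics: (z − (-5+5i))(z − (-5−5i)) = z² + 10z + 50.
The resulting polynomial has degree 3 and real coefficients as required.

p(z) = z^3 + 9·z^2 + 40·z -50.


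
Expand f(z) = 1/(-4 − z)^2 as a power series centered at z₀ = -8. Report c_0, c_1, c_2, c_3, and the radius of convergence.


Let w = z − z₀, so z = z₀ + w.
Then -4 − z = -4 − (z₀ + w) = (-4 − z₀) − w = 4 − w.
f(z) = 1/(4 − w)^2 = (1/(4)^2) · (1 − w/(4))^{−2}.
By the binomial series (1−u)^{−2} = Σ_{n≥0} C(n+1, 1) u^n for |u|<1, with u = w/(4):
  c_n = C(n+1, 1) / (4)^(n+2).
  c_0 = 1/(4)^2 = 1/16.
  c_1 = 2/(4)^3 = 1/32.
  c_2 = 3/(4)^4 = 3/256.
  c_3 = 4/(4)^5 = 1/256.
The series is valid for |w/d| < 1, i.e. |z − z₀| < |d|.
Radius of convergence: R = |-4 − z₀| = |4| = 4 (distance from z₀ to the singularity z = -4).

c_0 = 1/16, c_1 = 1/32, c_2 = 3/256, c_3 = 1/256; R = 4.


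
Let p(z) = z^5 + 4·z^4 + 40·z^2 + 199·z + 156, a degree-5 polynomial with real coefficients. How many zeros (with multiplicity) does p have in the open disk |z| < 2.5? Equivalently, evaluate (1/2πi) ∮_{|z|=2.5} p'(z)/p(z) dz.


The zeros of p are: -4, -1, (2 + 3i), (2 - 3i), -3.
Their magnitudes are: 4, 1, 3.606, 3.606, 3.
Zeros with |z| < R = 2.5: -1.
Count = 1.
By the argument principle, (1/2πi) ∮_{|z|=R} p'(z)/p(z) dz equals exactly this count.

Number of zeros inside |z| < 2.5: 1.


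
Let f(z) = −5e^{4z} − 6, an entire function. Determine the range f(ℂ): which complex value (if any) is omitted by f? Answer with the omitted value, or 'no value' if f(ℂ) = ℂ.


Little Picard bounds the complement of f(ℂ) to at most one point.
e^{4z} is never zero on ℂ, so -5·e^{4z} takes every value in ℂ ∖ {0}. Adding -6 shifts the range to ℂ ∖ {-6}. Thus f omits exactly the value -6.

Omitted value: -6.


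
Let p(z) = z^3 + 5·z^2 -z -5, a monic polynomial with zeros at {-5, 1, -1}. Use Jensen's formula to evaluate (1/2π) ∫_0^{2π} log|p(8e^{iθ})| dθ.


Zeros: -5, -1, 1; r = 8.
Inside |z| < r: -5, -1, 1. Outside (|z| ≥ r): ∅.
p(0) = -5, so log|p(0)| = log(5) = 1.6094.
Apply Jensen: I(r) = log|p(0)| + Σ_k log(r/|z_k|), summed over zeros inside |z| < r.
  log(r/|z_k|) for z_k = -5: log(8/5) = 0.4700
  log(r/|z_k|) for z_k = 1: log(8/1) = 2.0794
  log(r/|z_k|) for z_k = -1: log(8/1) = 2.0794
Sum over inside zeros: 4.6289.
I(r) = log|p(0)| + (inside sum) = 1.6094 + 4.6289 = 6.2383.
Closed form (all zeros inside, monic): I(r) = n·log(r) = 3·log(8) = 6.2383. ✓

I(r) ≈ 6.2383.


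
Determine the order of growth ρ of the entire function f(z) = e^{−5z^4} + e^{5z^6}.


Each summand is entire of order 4 and 6 respectively (as in the single-exponential case). The order of a sum is at most the max of the orders, so ρ ≤ 6. For the lower bound: on |z|=r choose arg z so that 5z^6 is real positive; then |e^{5z^6}| = e^{5r^6} while |e^{-5z^4}| ≤ e^{5r^4} = o(e^{5r^6}). So |f| ≥ e^{5r^6}(1 − o(1)) and ρ ≥ 6. Hence ρ = max(4, 6) = 6.
Therefore ρ = 6.

Order ρ = 6.


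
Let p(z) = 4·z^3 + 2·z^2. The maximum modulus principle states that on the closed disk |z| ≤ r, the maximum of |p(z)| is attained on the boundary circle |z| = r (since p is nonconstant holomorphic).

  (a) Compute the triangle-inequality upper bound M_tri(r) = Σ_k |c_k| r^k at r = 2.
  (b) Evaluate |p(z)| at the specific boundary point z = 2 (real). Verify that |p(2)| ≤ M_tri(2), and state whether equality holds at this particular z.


Coefficients: c_0 = 0, c_1 = 0, c_2 = 2, c_3 = 4. Radius r = 2.
Part (a). Triangle bound: M_tri(r) = Σ_k |c_k| r^k
  = |0|·2^0 + |0|·2^1 + |2|·2^2 + |4|·2^3
  = 0 + 0 + 8 + 32 = 40.
This bounds M(r) := max_{|z|=r} |p(z)| from above; equality holds iff all terms c_k z^k can be made to align in phase at a single z on |z|=r.
Part (b). At z = 2 (real, on the circle |z| = r):
  p(2) = (0)·2^0 + (0)·2^1 + (2)·2^2 + (4)·2^3 = 40.
  |p(2)| = 40.
Since all nonzero coefficients share the same sign, |p(2)| = 40 = M_tri(2); the triangle bound is attained at z = 2, so in fact M(r) = 40.

M_tri(2) = 40; |p(2)| = 40; equality at z=2: yes.


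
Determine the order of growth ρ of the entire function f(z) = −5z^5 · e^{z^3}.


M(r) = max_{|z|=r} |-5|·|z|^5·|e^{z^3}| = 5·r^5 · e^{1r^3} (the factors attain their maxima compatibly on |z|=r). Then log M(r) = log 5 + 5·log r + 1r^3, dominated by the last term, so log log M(r) ~ 3·log r. The polynomial factor -5z^5 contributes only a log r term and does not affect the order. ρ = 3.
Therefore ρ = 3.

Order ρ = 3.


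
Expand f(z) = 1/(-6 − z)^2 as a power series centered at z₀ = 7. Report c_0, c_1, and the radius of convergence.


Let w = z − z₀, so z = z₀ + w.
Then -6 − z = -6 − (z₀ + w) = (-6 − z₀) − w = -13 − w.
f(z) = 1/(-13 − w)^2 = (1/(-13)^2) · (1 − w/(-13))^{−2}.
By the binomial series (1−u)^{−2} = Σ_{n≥0} C(n+1, 1) u^n for |u|<1, with u = w/(-13):
  c_n = C(n+1, 1) / (-13)^(n+2).
  c_0 = 1/(-13)^2 = 1/169.
  c_1 = 2/(-13)^3 = -2/2197.
The series is valid for |w/d| < 1, i.e. |z − z₀| < |d|.
Radius of convergence: R = |-6 − z₀| = |-13| = 13 (distance from z₀ to the singularity z = -6).

c_0 = 1/169, c_1 = -2/2197; R = 13.


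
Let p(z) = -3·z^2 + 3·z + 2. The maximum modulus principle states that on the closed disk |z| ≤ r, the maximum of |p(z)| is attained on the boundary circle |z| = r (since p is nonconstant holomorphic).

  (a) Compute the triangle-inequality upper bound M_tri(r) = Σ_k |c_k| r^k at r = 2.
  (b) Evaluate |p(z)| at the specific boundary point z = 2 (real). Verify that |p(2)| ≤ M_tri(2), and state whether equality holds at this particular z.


Coefficients: c_0 = 2, c_1 = 3, c_2 = -3. Radius r = 2.
Part (a). Triangle bound: M_tri(r) = Σ_k |c_k| r^k
  = |2|·2^0 + |3|·2^1 + |-3|·2^2
  = 2 + 6 + 12 = 20.
This bounds M(r) := max_{|z|=r} |p(z)| from above; equality holds iff all terms c_k z^k can be made to align in phase at a single z on |z|=r.
Part (b). At z = 2 (real, on the circle |z| = r):
  p(2) = (2)·2^0 + (3)·2^1 + (-3)·2^2 = -4.
  |p(2)| = 4.
Check: |p(2)| = 4 ≤ 20 = M_tri(2). ✓ Equality does not hold at z = 2 (the coefficients have mixed signs, so the terms do not all align in phase there).

M_tri(2) = 20; |p(2)| = 4; equality at z=2: no.


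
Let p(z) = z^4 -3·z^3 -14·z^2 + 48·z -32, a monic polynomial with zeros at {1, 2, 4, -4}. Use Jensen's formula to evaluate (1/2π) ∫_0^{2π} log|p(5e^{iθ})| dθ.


Zeros: -4, 1, 2, 4; r = 5.
Inside |z| < r: -4, 1, 2, 4. Outside (|z| ≥ r): ∅.
p(0) = -32, so log|p(0)| = log(32) = 3.4657.
Apply Jensen: I(r) = log|p(0)| + Σ_k log(r/|z_k|), summed over zeros inside |z| < r.
  log(r/|z_k|) for z_k = 1: log(5/1) = 1.6094
  log(r/|z_k|) for z_k = 2: log(5/2) = 0.9163
  log(r/|z_k|) for z_k = 4: log(5/4) = 0.2231
  log(r/|z_k|) for z_k = -4: log(5/4) = 0.2231
Sum over inside zeros: 2.9720.
I(r) = log|p(0)| + (inside sum) = 3.4657 + 2.9720 = 6.4378.
Closed form (all zeros inside, monic): I(r) = n·log(r) = 4·log(5) = 6.4378. ✓

I(r) ≈ 6.4378.


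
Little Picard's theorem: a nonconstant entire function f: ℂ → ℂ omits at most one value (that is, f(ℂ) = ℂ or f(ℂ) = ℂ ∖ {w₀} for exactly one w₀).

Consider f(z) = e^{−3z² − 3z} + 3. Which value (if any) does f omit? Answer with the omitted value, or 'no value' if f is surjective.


Little Picard bounds the complement of f(ℂ) to at most one point.
The exponent g(z) = −3z² − 3z is a nonconstant polynomial, hence surjective onto ℂ. So e^{g(z)} takes every value in {e^w : w ∈ ℂ} = ℂ ∖ {0}. Adding 3 shifts the range to ℂ ∖ {3}. f omits exactly 3.

Omitted value: 3.


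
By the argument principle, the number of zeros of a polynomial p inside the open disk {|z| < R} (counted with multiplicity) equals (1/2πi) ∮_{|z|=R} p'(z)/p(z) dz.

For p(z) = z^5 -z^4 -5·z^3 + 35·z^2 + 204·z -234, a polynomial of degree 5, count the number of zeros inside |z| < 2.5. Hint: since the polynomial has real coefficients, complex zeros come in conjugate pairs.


The zeros of p are: (3 + 3i), (3 - 3i), 1, (-3 + 2i), (-3 - 2i).
Their magnitudes are: 4.243, 4.243, 1, 3.606, 3.606.
Zeros with |z| < R = 2.5: 1.
Count = 1.
By the argument principle, (1/2πi) ∮_{|z|=R} p'(z)/p(z) dz equals exactly this count.

Number of zeros inside |z| < 2.5: 1.


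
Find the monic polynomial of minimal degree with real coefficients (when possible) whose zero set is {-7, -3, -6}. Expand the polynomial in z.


The polynomial is p(z) = ∏_{α ∈ S} (z − α), where S = {-7, -3, -6}.
Expanding the product yields: p(z) = z^3 + 16·z^2 + 81·z + 126.
The resulting polynomial has degree 3 and real coefficients as required.

p(z) = z^3 + 16·z^2 + 81·z + 126.


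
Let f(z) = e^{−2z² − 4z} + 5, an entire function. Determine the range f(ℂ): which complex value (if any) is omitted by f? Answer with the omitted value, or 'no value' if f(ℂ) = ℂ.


Little Picard bounds the complement of f(ℂ) to at most one point.
The exponent g(z) = −2z² − 4z is a nonconstant polynomial, hence surjective onto ℂ. So e^{g(z)} takes every value in {e^w : w ∈ ℂ} = ℂ ∖ {0}. Adding 5 shifts the range to ℂ ∖ {5}. f omits exactly 5.

Omitted value: 5.


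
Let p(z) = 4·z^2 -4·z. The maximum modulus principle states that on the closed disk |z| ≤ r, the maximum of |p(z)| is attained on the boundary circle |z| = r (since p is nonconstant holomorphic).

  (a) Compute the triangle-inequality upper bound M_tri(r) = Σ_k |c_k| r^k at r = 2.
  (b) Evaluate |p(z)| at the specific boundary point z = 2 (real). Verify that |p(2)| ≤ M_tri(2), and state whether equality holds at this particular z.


Coefficients: c_0 = 0, c_1 = -4, c_2 = 4. Radius r = 2.
Part (a). Triangle bound: M_tri(r) = Σ_k |c_k| r^k
  = |0|·2^0 + |-4|·2^1 + |4|·2^2
  = 0 + 8 + 16 = 24.
This bounds M(r) := max_{|z|=r} |p(z)| from above; equality holds iff all terms c_k z^k can be made to align in phase at a single z on |z|=r.
Part (b). At z = 2 (real, on the circle |z| = r):
  p(2) = (0)·2^0 + (-4)·2^1 + (4)·2^2 = 8.
  |p(2)| = 8.
Check: |p(2)| = 8 ≤ 24 = M_tri(2). ✓ Equality does not hold at z = 2 (the coefficients have mixed signs, so the terms do not all align in phase there).

M_tri(2) = 24; |p(2)| = 8; equality at z=2: no.


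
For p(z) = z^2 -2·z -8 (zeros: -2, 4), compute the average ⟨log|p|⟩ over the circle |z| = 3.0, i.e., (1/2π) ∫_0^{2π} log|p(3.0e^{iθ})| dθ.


Zeros: -2, 4; r = 3.0.
Inside |z| < r: -2. Outside (|z| ≥ r): 4.
p(0) = -8, so log|p(0)| = log(8) = 2.0794.
Apply Jensen: I(r) = log|p(0)| + Σ_k log(r/|z_k|), summed over zeros inside |z| < r.
  log(r/|z_k|) for z_k = -2: log(3.0/2) = 0.4055
  Outside zeros (4) contribute nothing to the Jensen sum.
Sum over inside zeros: 0.4055.
I(r) = log|p(0)| + (inside sum) = 2.0794 + 0.4055 = 2.4849.
Note: since some zeros are outside |z| ≤ r, the simplified n·log(r) form does NOT apply — only the inside zeros contribute.

I(r) ≈ 2.4849.


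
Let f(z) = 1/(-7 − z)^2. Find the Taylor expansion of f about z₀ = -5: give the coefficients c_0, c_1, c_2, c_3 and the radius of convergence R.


Let w = z − z₀, so z = z₀ + w.
Then -7 − z = -7 − (z₀ + w) = (-7 − z₀) − w = -2 − w.
f(z) = 1/(-2 − w)^2 = (1/(-2)^2) · (1 − w/(-2))^{−2}.
By the binomial series (1−u)^{−2} = Σ_{n≥0} C(n+1, 1) u^n for |u|<1, with u = w/(-2):
  c_n = C(n+1, 1) / (-2)^(n+2).
  c_0 = 1/(-2)^2 = 1/4.
  c_1 = 2/(-2)^3 = -1/4.
  c_2 = 3/(-2)^4 = 3/16.
  c_3 = 4/(-2)^5 = -1/8.
The series is valid for |w/d| < 1, i.e. |z − z₀| < |d|.
Radius of convergence: R = |-7 − z₀| = |-2| = 2 (distance from z₀ to the singularity z = -7).

c_0 = 1/4, c_1 = -1/4, c_2 = 3/16, c_3 = -1/8; R = 2.


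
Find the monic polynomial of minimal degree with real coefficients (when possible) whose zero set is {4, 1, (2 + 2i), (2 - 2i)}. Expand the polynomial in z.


The polynomial is p(z) = ∏_{α ∈ S} (z − α), where S = {4, 1, (2 + 2i), (2 - 2i)}.
Expanding the product yields: p(z) = z^4 -9·z^3 + 32·z^2 -56·z + 32.
Note conjugate pairs combine to real quadratics: (z − (2+2i))(z − (2−2i)) = z² − 4z + 8.
The resulting polynomial has degree 4 and real coefficients as required.

p(z) = z^4 -9·z^3 + 32·z^2 -56·z + 32.


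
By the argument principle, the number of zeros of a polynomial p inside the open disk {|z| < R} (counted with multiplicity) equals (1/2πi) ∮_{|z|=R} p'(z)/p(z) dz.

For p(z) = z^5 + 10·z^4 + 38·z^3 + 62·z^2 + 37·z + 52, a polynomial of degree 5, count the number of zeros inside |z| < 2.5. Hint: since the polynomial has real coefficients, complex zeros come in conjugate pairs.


The zeros of p are: -4, (0 + 1i), (0 - 1i), (-3 + 2i), (-3 - 2i).
Their magnitudes are: 4, 1, 1, 3.606, 3.606.
Zeros with |z| < R = 2.5: (0 + 1i), (0 - 1i).
Count = 2.
By the argument principle, (1/2πi) ∮_{|z|=R} p'(z)/p(z) dz equals exactly this count.

Number of zeros inside |z| < 2.5: 2.


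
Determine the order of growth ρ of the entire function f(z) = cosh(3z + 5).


cosh(w) is a linear combination of e^{iw} and e^{−iw} (or e^w, e^{−w} in the hyperbolic case), so |cosh(w)| ≤ e^{|w|}. With w = 3z + 5, |w| ≤ 3|z| + 5 = 3r + 5 on |z| = r, giving M(r) ≤ e^{3r + 5}, so ρ ≤ 1. On a suitable ray (z = it for sin/cos; z = t for sinh/cosh, t real → ∞), |cosh(3z + 5)| grows like e^{3|t|}/2, so ρ ≥ 1. Hence ρ = 1.
Therefore ρ = 1.

Order ρ = 1.


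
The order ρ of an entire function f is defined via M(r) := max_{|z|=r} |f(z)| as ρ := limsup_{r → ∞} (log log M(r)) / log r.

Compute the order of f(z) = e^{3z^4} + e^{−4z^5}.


Each summand is entire of order 4 and 5 respectively (as in the single-exponential case). The order of a sum is at most the max of the orders, so ρ ≤ 5. For the lower bound: on |z|=r choose arg z so that -4z^5 is real positive; then |e^{-4z^5}| = e^{4r^5} while |e^{3z^4}| ≤ e^{3r^4} = o(e^{4r^5}). So |f| ≥ e^{4r^5}(1 − o(1)) and ρ ≥ 5. Hence ρ = max(4, 5) = 5.
Therefore ρ = 5.

Order ρ = 5.


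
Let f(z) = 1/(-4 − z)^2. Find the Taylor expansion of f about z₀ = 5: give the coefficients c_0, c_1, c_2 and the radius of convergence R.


Let w = z − z₀, so z = z₀ + w.
Then -4 − z = -4 − (z₀ + w) = (-4 − z₀) − w = -9 − w.
f(z) = 1/(-9 − w)^2 = (1/(-9)^2) · (1 − w/(-9))^{−2}.
By the binomial series (1−u)^{−2} = Σ_{n≥0} C(n+1, 1) u^n for |u|<1, with u = w/(-9):
  c_n = C(n+1, 1) / (-9)^(n+2).
  c_0 = 1/(-9)^2 = 1/81.
  c_1 = 2/(-9)^3 = -2/729.
  c_2 = 3/(-9)^4 = 1/2187.
The series is valid for |w/d| < 1, i.e. |z − z₀| < |d|.
Radius of convergence: R = |-4 − z₀| = |-9| = 9 (distance from z₀ to the singularity z = -4).

c_0 = 1/81, c_1 = -2/729, c_2 = 1/2187; R = 9.


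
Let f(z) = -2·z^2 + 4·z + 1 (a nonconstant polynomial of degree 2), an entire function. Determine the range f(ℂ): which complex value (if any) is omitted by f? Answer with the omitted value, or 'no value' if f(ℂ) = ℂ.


Little Picard bounds the complement of f(ℂ) to at most one point.
For every w ∈ ℂ, the equation p(z) − w = 0 is a nonconstant polynomial in z and hence has at least one root by the fundamental theorem of algebra. So p is surjective onto ℂ, omitting no value.

Omitted value: no value.


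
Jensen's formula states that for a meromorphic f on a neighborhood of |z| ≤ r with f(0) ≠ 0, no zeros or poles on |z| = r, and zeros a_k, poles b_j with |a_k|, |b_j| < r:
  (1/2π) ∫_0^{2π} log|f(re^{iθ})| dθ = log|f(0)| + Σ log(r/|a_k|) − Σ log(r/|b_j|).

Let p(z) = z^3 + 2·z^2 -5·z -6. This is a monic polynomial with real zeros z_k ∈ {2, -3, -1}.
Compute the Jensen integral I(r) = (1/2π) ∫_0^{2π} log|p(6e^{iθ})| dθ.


Zeros: -3, -1, 2; r = 6.
Inside |z| < r: -3, -1, 2. Outside (|z| ≥ r): ∅.
p(0) = -6, so log|p(0)| = log(6) = 1.7918.
Apply Jensen: I(r) = log|p(0)| + Σ_k log(r/|z_k|), summed over zeros inside |z| < r.
  log(r/|z_k|) for z_k = 2: log(6/2) = 1.0986
  log(r/|z_k|) for z_k = -3: log(6/3) = 0.6931
  log(r/|z_k|) for z_k = -1: log(6/1) = 1.7918
Sum over inside zeros: 3.5835.
I(r) = log|p(0)| + (inside sum) = 1.7918 + 3.5835 = 5.3753.
Closed form (all zeros inside, monic): I(r) = n·log(r) = 3·log(6) = 5.3753. ✓

I(r) ≈ 5.3753.


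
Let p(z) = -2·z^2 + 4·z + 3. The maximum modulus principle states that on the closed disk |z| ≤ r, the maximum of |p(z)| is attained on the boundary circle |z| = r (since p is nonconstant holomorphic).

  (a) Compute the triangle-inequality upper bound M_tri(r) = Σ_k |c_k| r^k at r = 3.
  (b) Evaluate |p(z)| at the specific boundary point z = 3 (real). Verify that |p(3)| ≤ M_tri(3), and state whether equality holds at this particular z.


Coefficients: c_0 = 3, c_1 = 4, c_2 = -2. Radius r = 3.
Part (a). Triangle bound: M_tri(r) = Σ_k |c_k| r^k
  = |3|·3^0 + |4|·3^1 + |-2|·3^2
  = 3 + 12 + 18 = 33.
This bounds M(r) := max_{|z|=r} |p(z)| from above; equality holds iff all terms c_k z^k can be made to align in phase at a single z on |z|=r.
Part (b). At z = 3 (real, on the circle |z| = r):
  p(3) = (3)·3^0 + (4)·3^1 + (-2)·3^2 = -3.
  |p(3)| = 3.
Check: |p(3)| = 3 ≤ 33 = M_tri(3). ✓ Equality does not hold at z = 3 (the coefficients have mixed signs, so the terms do not all align in phase there).

M_tri(3) = 33; |p(3)| = 3; equality at z=3: no.


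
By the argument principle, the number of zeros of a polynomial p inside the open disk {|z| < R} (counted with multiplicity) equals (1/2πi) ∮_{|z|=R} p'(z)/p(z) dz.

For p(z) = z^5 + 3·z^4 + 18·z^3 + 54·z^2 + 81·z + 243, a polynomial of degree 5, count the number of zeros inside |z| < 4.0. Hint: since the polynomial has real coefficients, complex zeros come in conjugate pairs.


The zeros of p are: (0 + 3i), (0 - 3i), (0 + 3i), (0 - 3i), -3.
Their magnitudes are: 3, 3, 3, 3, 3.
Zeros with |z| < R = 4.0: (0 + 3i), (0 - 3i), (0 + 3i), (0 - 3i), -3.
Count = 5.
By the argument principle, (1/2πi) ∮_{|z|=R} p'(z)/p(z) dz equals exactly this count.

Number of zeros inside |z| < 4.0: 5.


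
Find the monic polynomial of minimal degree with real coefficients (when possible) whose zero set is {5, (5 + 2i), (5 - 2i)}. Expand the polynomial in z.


The polynomial is p(z) = ∏_{α ∈ S} (z − α), where S = {5, (5 + 2i), (5 - 2i)}.
Expanding the product yields: p(z) = z^3 -15·z^2 + 79·z -145.
Note conjugate pairs combine to real quadratics: (z − (5+2i))(z − (5−2i)) = z² − 10z + 29.
The resulting polynomial has degree 3 and real coefficients as required.

p(z) = z^3 -15·z^2 + 79·z -145.


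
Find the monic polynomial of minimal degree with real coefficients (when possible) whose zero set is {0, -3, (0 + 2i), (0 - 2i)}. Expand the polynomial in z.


The polynomial is p(z) = ∏_{α ∈ S} (z − α), where S = {0, -3, (0 + 2i), (0 - 2i)}.
Expanding the product yields: p(z) = z^4 + 3·z^3 + 4·z^2 + 12·z.
Note conjugate pairs combine to real quadratics: (z − (0+2i))(z − (0−2i)) = z² + 4.
The resulting polynomial has degree 4 and real coefficients as required.

p(z) = z^4 + 3·z^3 + 4·z^2 + 12·z.


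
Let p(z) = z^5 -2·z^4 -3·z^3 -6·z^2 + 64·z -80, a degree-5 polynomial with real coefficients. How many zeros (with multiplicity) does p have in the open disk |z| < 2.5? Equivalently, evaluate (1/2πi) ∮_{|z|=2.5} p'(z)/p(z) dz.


The zeros of p are: (-2 + 2i), (-2 - 2i), (2 + 1i), (2 - 1i), 2.
Their magnitudes are: 2.828, 2.828, 2.236, 2.236, 2.
Zeros with |z| < R = 2.5: (2 + 1i), (2 - 1i), 2.
Count = 3.
By the argument principle, (1/2πi) ∮_{|z|=R} p'(z)/p(z) dz equals exactly this count.

Number of zeros inside |z| < 2.5: 3.


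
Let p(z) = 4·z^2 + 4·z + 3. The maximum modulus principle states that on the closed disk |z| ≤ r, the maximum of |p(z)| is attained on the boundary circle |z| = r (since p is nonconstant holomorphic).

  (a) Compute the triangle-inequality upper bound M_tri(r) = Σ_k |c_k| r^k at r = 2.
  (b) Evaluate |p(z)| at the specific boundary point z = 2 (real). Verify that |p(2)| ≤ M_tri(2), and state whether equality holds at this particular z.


Coefficients: c_0 = 3, c_1 = 4, c_2 = 4. Radius r = 2.
Part (a). Triangle bound: M_tri(r) = Σ_k |c_k| r^k
  = |3|·2^0 + |4|·2^1 + |4|·2^2
  = 3 + 8 + 16 = 27.
This bounds M(r) := max_{|z|=r} |p(z)| from above; equality holds iff all terms c_k z^k can be made to align in phase at a single z on |z|=r.
Part (b). At z = 2 (real, on the circle |z| = r):
  p(2) = (3)·2^0 + (4)·2^1 + (4)·2^2 = 27.
  |p(2)| = 27.
Since all nonzero coefficients share the same sign, |p(2)| = 27 = M_tri(2); the triangle bound is attained at z = 2, so in fact M(r) = 27.

M_tri(2) = 27; |p(2)| = 27; equality at z=2: yes.


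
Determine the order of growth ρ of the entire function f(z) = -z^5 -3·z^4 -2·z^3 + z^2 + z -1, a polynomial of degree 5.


|f(z)| ≤ Σ|c_k|·r^k = O(r^5) as r → ∞. Polynomial growth is O(e^{r^ε}) for every ε > 0 (since r^5/e^{r^ε} → 0), so ρ ≤ ε for all ε > 0, i.e. ρ = 0. Every nonconstant polynomial has order 0.
Therefore ρ = 0.

Order ρ = 0.


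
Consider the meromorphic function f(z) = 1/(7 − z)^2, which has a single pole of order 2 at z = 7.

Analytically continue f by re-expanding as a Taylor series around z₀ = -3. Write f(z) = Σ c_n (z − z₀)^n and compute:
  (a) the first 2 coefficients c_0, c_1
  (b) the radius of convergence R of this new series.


Let w = z − z₀, so z = z₀ + w.
Then 7 − z = 7 − (z₀ + w) = (7 − z₀) − w = 10 − w.
f(z) = 1/(10 − w)^2 = (1/(10)^2) · (1 − w/(10))^{−2}.
By the binomial series (1−u)^{−2} = Σ_{n≥0} C(n+1, 1) u^n for |u|<1, with u = w/(10):
  c_n = C(n+1, 1) / (10)^(n+2).
  c_0 = 1/(10)^2 = 1/100.
  c_1 = 2/(10)^3 = 1/500.
The series is valid for |w/d| < 1, i.e. |z − z₀| < |d|.
Radius of convergence: R = |7 − z₀| = |10| = 10 (distance from z₀ to the singularity z = 7).

c_0 = 1/100, c_1 = 1/500; R = 10.


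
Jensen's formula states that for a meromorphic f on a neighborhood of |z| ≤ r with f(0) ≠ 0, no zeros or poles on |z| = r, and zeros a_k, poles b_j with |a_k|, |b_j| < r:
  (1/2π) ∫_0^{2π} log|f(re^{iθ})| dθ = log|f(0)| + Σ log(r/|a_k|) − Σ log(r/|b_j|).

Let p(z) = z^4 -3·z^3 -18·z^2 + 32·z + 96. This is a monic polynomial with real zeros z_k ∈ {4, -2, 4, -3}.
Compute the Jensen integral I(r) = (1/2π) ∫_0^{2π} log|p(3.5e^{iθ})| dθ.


Zeros: -3, -2, 4, 4; r = 3.5.
Inside |z| < r: -3, -2. Outside (|z| ≥ r): 4, 4.
p(0) = 96, so log|p(0)| = log(96) = 4.5643.
Apply Jensen: I(r) = log|p(0)| + Σ_k log(r/|z_k|), summed over zeros inside |z| < r.
  log(r/|z_k|) for z_k = -2: log(3.5/2) = 0.5596
  log(r/|z_k|) for z_k = -3: log(3.5/3) = 0.1542
  Outside zeros (4, 4) contribute nothing to the Jensen sum.
Sum over inside zeros: 0.7138.
I(r) = log|p(0)| + (inside sum) = 4.5643 + 0.7138 = 5.2781.
Note: since some zeros are outside |z| ≤ r, the simplified n·log(r) form does NOT apply — only the inside zeros contribute.

I(r) ≈ 5.2781.


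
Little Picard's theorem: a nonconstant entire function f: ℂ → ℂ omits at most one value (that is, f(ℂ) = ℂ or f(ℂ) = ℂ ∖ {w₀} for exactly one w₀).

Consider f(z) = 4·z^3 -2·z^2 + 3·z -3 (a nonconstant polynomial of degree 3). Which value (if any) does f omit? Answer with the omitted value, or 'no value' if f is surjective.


Little Picard bounds the complement of f(ℂ) to at most one point.
For every w ∈ ℂ, the equation p(z) − w = 0 is a nonconstant polynomial in z and hence has at least one root by the fundamental theorem of algebra. So p is surjective onto ℂ, omitting no value.

Omitted value: no value.


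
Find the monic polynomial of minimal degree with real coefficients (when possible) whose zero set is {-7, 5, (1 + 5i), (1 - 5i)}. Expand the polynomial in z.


The polynomial is p(z) = ∏_{α ∈ S} (z − α), where S = {-7, 5, (1 + 5i), (1 - 5i)}.
Expanding the product yields: p(z) = z^4 -13·z^2 + 122·z -910.
Note conjugate pairs combine to real quadratics: (z − (1+5i))(z − (1−5i)) = z² − 2z + 26.
The resulting polynomial has degree 4 and real coefficients as required.

p(z) = z^4 -13·z^2 + 122·z -910.


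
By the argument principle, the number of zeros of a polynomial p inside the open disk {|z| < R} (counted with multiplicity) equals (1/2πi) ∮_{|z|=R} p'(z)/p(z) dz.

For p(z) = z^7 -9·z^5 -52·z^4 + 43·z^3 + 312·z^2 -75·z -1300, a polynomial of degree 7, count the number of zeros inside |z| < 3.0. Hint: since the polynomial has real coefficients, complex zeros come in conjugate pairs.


The zeros of p are: (-2 + 3i), (-2 - 3i), 4, (-2 + 1i), (-2 - 1i), (2 + 1i), (2 - 1i).
Their magnitudes are: 3.606, 3.606, 4, 2.236, 2.236, 2.236, 2.236.
Zeros with |z| < R = 3.0: (-2 + 1i), (-2 - 1i), (2 + 1i), (2 - 1i).
Count = 4.
By the argument principle, (1/2πi) ∮_{|z|=R} p'(z)/p(z) dz equals exactly this count.

Number of zeros inside |z| < 3.0: 4.


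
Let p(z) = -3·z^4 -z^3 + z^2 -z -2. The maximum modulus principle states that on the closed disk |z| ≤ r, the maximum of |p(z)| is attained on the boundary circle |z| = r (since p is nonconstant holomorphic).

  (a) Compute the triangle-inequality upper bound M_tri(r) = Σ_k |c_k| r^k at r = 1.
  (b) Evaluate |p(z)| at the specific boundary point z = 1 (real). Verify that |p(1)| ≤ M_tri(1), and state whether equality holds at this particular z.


Coefficients: c_0 = -2, c_1 = -1, c_2 = 1, c_3 = -1, c_4 = -3. Radius r = 1.
Part (a). Triangle bound: M_tri(r) = Σ_k |c_k| r^k
  = |-2|·1^0 + |-1|·1^1 + |1|·1^2 + |-1|·1^3 + |-3|·1^4
  = 2 + 1 + 1 + 1 + 3 = 8.
This bounds M(r) := max_{|z|=r} |p(z)| from above; equality holds iff all terms c_k z^k can be made to align in phase at a single z on |z|=r.
Part (b). At z = 1 (real, on the circle |z| = r):
  p(1) = (-2)·1^0 + (-1)·1^1 + (1)·1^2 + (-1)·1^3 + (-3)·1^4 = -6.
  |p(1)| = 6.
Check: |p(1)| = 6 ≤ 8 = M_tri(1). ✓ Equality does not hold at z = 1 (the coefficients have mixed signs, so the terms do not all align in phase there).

M_tri(1) = 8; |p(1)| = 6; equality at z=1: no.


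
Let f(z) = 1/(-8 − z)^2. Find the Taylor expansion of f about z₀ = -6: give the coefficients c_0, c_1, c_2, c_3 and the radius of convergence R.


Let w = z − z₀, so z = z₀ + w.
Then -8 − z = -8 − (z₀ + w) = (-8 − z₀) − w = -2 − w.
f(z) = 1/(-2 − w)^2 = (1/(-2)^2) · (1 − w/(-2))^{−2}.
By the binomial series (1−u)^{−2} = Σ_{n≥0} C(n+1, 1) u^n for |u|<1, with u = w/(-2):
  c_n = C(n+1, 1) / (-2)^(n+2).
  c_0 = 1/(-2)^2 = 1/4.
  c_1 = 2/(-2)^3 = -1/4.
  c_2 = 3/(-2)^4 = 3/16.
  c_3 = 4/(-2)^5 = -1/8.
The series is valid for |w/d| < 1, i.e. |z − z₀| < |d|.
Radius of convergence: R = |-8 − z₀| = |-2| = 2 (distance from z₀ to the singularity z = -8).

c_0 = 1/4, c_1 = -1/4, c_2 = 3/16, c_3 = -1/8; R = 2.


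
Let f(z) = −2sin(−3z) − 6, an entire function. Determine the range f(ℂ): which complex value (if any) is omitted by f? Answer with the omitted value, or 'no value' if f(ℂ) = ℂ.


Little Picard bounds the complement of f(ℂ) to at most one point.
sin is entire and surjective onto ℂ: for every w ∈ ℂ, sin(ζ) = w has a solution ζ ∈ ℂ (e.g., via the complex inverse arcsin). With ζ = −3z this gives z = ζ/(-3). Then -2·sin(−3z) takes every value in -2·ℂ = ℂ, and adding -6 is a bijection of ℂ. So f is surjective and omits no value. (Note: only on the real line is sin bounded by [−1, 1].)

Omitted value: no value.


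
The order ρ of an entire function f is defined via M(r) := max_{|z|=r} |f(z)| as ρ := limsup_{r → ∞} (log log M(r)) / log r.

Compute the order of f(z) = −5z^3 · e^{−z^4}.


M(r) = max_{|z|=r} |-5|·|z|^3·|e^{−z^4}| = 5·r^3 · e^{1r^4} (the factors attain their maxima compatibly on |z|=r). Then log M(r) = log 5 + 3·log r + 1r^4, dominated by the last term, so log log M(r) ~ 4·log r. The polynomial factor -5z^3 contributes only a log r term and does not affect the order. ρ = 4.
Therefore ρ = 4.

Order ρ = 4.


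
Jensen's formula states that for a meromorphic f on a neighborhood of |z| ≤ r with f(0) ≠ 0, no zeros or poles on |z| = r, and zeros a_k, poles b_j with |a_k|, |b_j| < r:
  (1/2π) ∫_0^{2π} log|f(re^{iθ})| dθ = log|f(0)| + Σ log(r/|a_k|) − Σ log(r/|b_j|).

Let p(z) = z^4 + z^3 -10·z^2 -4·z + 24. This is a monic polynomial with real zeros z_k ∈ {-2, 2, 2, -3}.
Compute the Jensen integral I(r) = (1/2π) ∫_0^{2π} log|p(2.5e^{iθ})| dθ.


Zeros: -3, -2, 2, 2; r = 2.5.
Inside |z| < r: -2, 2, 2. Outside (|z| ≥ r): -3.
p(0) = 24, so log|p(0)| = log(24) = 3.1781.
Apply Jensen: I(r) = log|p(0)| + Σ_k log(r/|z_k|), summed over zeros inside |z| < r.
  log(r/|z_k|) for z_k = -2: log(2.5/2) = 0.2231
  log(r/|z_k|) for z_k = 2: log(2.5/2) = 0.2231
  log(r/|z_k|) for z_k = 2: log(2.5/2) = 0.2231
  Outside zeros (-3) contribute nothing to the Jensen sum.
Sum over inside zeros: 0.6694.
I(r) = log|p(0)| + (inside sum) = 3.1781 + 0.6694 = 3.8475.
Note: since some zeros are outside |z| ≤ r, the simplified n·log(r) form does NOT apply — only the inside zeros contribute.

I(r) ≈ 3.8475.


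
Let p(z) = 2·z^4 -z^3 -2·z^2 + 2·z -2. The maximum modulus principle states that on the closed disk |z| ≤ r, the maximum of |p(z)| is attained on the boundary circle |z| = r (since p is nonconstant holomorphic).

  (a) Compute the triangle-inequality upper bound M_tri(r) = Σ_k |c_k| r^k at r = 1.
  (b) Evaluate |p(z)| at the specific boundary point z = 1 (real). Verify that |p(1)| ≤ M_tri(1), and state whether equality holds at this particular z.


Coefficients: c_0 = -2, c_1 = 2, c_2 = -2, c_3 = -1, c_4 = 2. Radius r = 1.
Part (a). Triangle bound: M_tri(r) = Σ_k |c_k| r^k
  = |-2|·1^0 + |2|·1^1 + |-2|·1^2 + |-1|·1^3 + |2|·1^4
  = 2 + 2 + 2 + 1 + 2 = 9.
This bounds M(r) := max_{|z|=r} |p(z)| from above; equality holds iff all terms c_k z^k can be made to align in phase at a single z on |z|=r.
Part (b). At z = 1 (real, on the circle |z| = r):
  p(1) = (-2)·1^0 + (2)·1^1 + (-2)·1^2 + (-1)·1^3 + (2)·1^4 = -1.
  |p(1)| = 1.
Check: |p(1)| = 1 ≤ 9 = M_tri(1). ✓ Equality does not hold at z = 1 (the coefficients have mixed signs, so the terms do not all align in phase there).

M_tri(1) = 9; |p(1)| = 1; equality at z=1: no.


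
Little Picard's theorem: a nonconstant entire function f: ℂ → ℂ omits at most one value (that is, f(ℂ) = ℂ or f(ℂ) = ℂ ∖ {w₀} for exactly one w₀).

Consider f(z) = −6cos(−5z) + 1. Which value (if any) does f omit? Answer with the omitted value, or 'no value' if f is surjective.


Little Picard bounds the complement of f(ℂ) to at most one point.
cos is entire and surjective onto ℂ: for every w ∈ ℂ, cos(ζ) = w has a solution ζ ∈ ℂ (e.g., via the complex inverse arccos). With ζ = −5z this gives z = ζ/(-5). Then -6·cos(−5z) takes every value in -6·ℂ = ℂ, and adding 1 is a bijection of ℂ. So f is surjective and omits no value. (Note: only on the real line is cos bounded by [−1, 1].)

Omitted value: no value.


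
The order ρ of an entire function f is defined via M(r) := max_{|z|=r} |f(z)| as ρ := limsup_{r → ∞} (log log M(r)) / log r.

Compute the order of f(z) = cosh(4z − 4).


cosh(w) is a linear combination of e^{iw} and e^{−iw} (or e^w, e^{−w} in the hyperbolic case), so |cosh(w)| ≤ e^{|w|}. With w = 4z − 4, |w| ≤ 4|z| + 4 = 4r + 4 on |z| = r, giving M(r) ≤ e^{4r + 4}, so ρ ≤ 1. On a suitable ray (z = it for sin/cos; z = t for sinh/cosh, t real → ∞), |cosh(4z − 4)| grows like e^{4|t|}/2, so ρ ≥ 1. Hence ρ = 1.
Therefore ρ = 1.

Order ρ = 1.


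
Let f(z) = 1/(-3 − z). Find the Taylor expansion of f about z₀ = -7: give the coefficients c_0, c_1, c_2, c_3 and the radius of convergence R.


Let w = z − z₀, so z = z₀ + w.
Then -3 − z = -3 − (z₀ + w) = (-3 − z₀) − w = 4 − w.
f(z) = 1/(4 − w) = (1/(4)) · 1/(1 − w/(4)) = Σ_{n≥0} w^n / (4)^(n+1).
So c_n = 1/(4)^(n+1):
  c_0 = 1/(4)^1 = 1/4.
  c_1 = 1/(4)^2 = 1/16.
  c_2 = 1/(4)^3 = 1/64.
  c_3 = 1/(4)^4 = 1/256.
The series is valid for |w/d| < 1, i.e. |z − z₀| < |d|.
Radius of convergence: R = |-3 − z₀| = |4| = 4 (distance from z₀ to the singularity z = -3).

c_0 = 1/4, c_1 = 1/16, c_2 = 1/64, c_3 = 1/256; R = 4.


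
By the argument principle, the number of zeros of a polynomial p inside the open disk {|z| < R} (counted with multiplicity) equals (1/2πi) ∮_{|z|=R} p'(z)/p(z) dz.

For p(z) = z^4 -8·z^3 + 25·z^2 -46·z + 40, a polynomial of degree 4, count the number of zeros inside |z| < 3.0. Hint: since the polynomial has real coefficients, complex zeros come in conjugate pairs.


The zeros of p are: 4, (1 + 2i), (1 - 2i), 2.
Their magnitudes are: 4, 2.236, 2.236, 2.
Zeros with |z| < R = 3.0: (1 + 2i), (1 - 2i), 2.
Count = 3.
By the argument principle, (1/2πi) ∮_{|z|=R} p'(z)/p(z) dz equals exactly this count.

Number of zeros inside |z| < 3.0: 3.


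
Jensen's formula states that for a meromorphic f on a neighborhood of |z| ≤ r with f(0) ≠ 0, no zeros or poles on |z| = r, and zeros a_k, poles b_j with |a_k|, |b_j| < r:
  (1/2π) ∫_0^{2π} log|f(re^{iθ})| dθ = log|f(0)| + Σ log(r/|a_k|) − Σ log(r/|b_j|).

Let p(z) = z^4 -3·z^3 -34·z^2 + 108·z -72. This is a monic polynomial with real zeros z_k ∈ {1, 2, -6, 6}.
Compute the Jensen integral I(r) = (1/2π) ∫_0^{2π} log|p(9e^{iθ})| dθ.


Zeros: -6, 1, 2, 6; r = 9.
Inside |z| < r: -6, 1, 2, 6. Outside (|z| ≥ r): ∅.
p(0) = -72, so log|p(0)| = log(72) = 4.2767.
Apply Jensen: I(r) = log|p(0)| + Σ_k log(r/|z_k|), summed over zeros inside |z| < r.
  log(r/|z_k|) for z_k = 1: log(9/1) = 2.1972
  log(r/|z_k|) for z_k = 2: log(9/2) = 1.5041
  log(r/|z_k|) for z_k = -6: log(9/6) = 0.4055
  log(r/|z_k|) for z_k = 6: log(9/6) = 0.4055
Sum over inside zeros: 4.5122.
I(r) = log|p(0)| + (inside sum) = 4.2767 + 4.5122 = 8.7889.
Closed form (all zeros inside, monic): I(r) = n·log(r) = 4·log(9) = 8.7889. ✓

I(r) ≈ 8.7889.
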